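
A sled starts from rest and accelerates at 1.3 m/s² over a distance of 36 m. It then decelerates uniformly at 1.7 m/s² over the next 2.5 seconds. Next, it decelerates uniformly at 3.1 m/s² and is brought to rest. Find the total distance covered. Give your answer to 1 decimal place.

Phase 1 (accelerating): v₀ = 0 m/s, a = 1.3 m/s².
v² = v₀² + 2aΔx = 0² + 2·1.3·36 = 93.6 → v = 9.67 m/s
t = (v − v₀)/a = (9.67 − 0)/1.3 = 7.44 s

Phase 2 (decelerating): v₀ = 9.67 m/s, a = -1.7 m/s².
v = v₀ + at = 9.67 + (-1.7)(2.5) = 5.42 m/s
Δx = v₀t + ½at² = 9.67·2.5 + 0.5·-1.7·2.5² = 18.9 m

Phase 3 (decelerating): v₀ = 5.42 m/s, a = -3.1 m/s².
v = v₀ + at → t = (0 − 5.42) / -3.1 = 1.75 s
v² = v₀² + 2aΔx → Δx = (0² − 5.42²)/(2·-3.1) = 4.75 m
Total distance = 36.0 + 18.9 + 4.75 = 59.6 m

59.6 m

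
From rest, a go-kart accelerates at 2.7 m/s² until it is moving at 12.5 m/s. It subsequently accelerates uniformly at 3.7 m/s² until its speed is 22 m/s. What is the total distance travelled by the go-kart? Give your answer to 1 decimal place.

73.2 m

Phase 1 (accelerating): v₀ = 0 m/s, a = 2.7 m/s².
v = v₀ + at → t = (12.5 − 0) / 2.7 = 4.63 s
v² = v₀² + 2aΔx → Δx = (12.5² − 0²)/(2·2.7) = 28.9 m

Phase 2 (accelerating): v₀ = 12.5 m/s, a = 3.7 m/s².
v = v₀ + at → t = (22 − 12.5) / 3.7 = 2.57 s
v² = v₀² + 2aΔx → Δx = (22² − 12.5²)/(2·3.7) = 44.3 m
Total distance = 28.9 + 44.3 = 73.2 m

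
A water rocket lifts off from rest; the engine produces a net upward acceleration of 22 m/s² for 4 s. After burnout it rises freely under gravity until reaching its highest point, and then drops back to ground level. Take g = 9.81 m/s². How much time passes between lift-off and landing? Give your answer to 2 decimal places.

Phase 1 (powered ascent): v₀ = 0 m/s, a = 22 m/s².
v = v₀ + at = 0 + (22)(4) = 88.0 m/s
Δx = v₀t + ½at² = 0·4 + 0.5·22·4² = 176 m

Phase 2 (coasting upward): v₀ = 88.0 m/s, a = -9.81 m/s².
v = v₀ + at → t = (0 − 88.0) / -9.81 = 8.97 s
v² = v₀² + 2aΔx → Δx = (0² − 88.0²)/(2·-9.81) = 395 m

Phase 3 (free fall): v₀ = 0 m/s, a = -9.81 m/s².
Falls 571 m from rest: t = √(2·571/9.81) = 10.8 s; v = g·t = 106 m/s.
Total time = 4.00 + 8.97 + 10.8 = 23.8 s

23.76 s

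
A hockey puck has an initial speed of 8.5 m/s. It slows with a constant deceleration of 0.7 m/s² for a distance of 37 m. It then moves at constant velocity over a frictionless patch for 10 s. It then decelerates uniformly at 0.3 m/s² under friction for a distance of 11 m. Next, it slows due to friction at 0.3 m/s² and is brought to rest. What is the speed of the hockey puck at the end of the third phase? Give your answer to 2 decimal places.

3.72 m/s

Phase 1 (decelerating): v₀ = 8.50 m/s, a = -0.7 m/s².
v² = v₀² + 2aΔx = 8.50² + 2·-0.7·37 = 20.5 → v = 4.52 m/s
t = (v − v₀)/a = (4.52 − 8.50)/-0.7 = 5.68 s

Phase 2 (constant speed): v₀ = 4.52 m/s, a = 0 m/s².
v = v₀ + at = 4.52 + (0)(10) = 4.52 m/s
Δx = v₀t + ½at² = 4.52·10 + 0.5·0·10² = 45.2 m

Phase 3 (decelerating): v₀ = 4.52 m/s, a = -0.3 m/s².
v² = v₀² + 2aΔx = 4.52² + 2·-0.3·11 = 13.9 → v = 3.72 m/s
t = (v − v₀)/a = (3.72 − 4.52)/-0.3 = 2.67 s
Speed at end of phase 3 = 3.72 m/s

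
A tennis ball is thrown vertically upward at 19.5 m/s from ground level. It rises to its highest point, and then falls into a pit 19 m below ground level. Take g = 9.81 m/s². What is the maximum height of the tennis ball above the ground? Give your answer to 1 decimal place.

19.4 m

Phase 1 (rising): v₀ = 19.5 m/s, a = -9.81 m/s².
v = v₀ + at → t = (0 − 19.5) / -9.81 = 1.99 s
v² = v₀² + 2aΔx → Δx = (0² − 19.5²)/(2·-9.81) = 19.4 m
Maximum height = 19.4 m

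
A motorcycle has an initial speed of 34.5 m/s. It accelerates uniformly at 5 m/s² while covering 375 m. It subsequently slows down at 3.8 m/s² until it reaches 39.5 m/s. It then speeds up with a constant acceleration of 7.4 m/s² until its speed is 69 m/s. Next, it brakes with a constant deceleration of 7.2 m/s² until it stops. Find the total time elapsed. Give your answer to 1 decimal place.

Phase 1 (accelerating): v₀ = 34.5 m/s, a = 5 m/s².
v² = v₀² + 2aΔx = 34.5² + 2·5·375 = 4940 → v = 70.3 m/s
t = (v − v₀)/a = (70.3 − 34.5)/5 = 7.16 s

Phase 2 (decelerating): v₀ = 70.3 m/s, a = -3.8 m/s².
v = v₀ + at → t = (39.5 − 70.3) / -3.8 = 8.10 s
v² = v₀² + 2aΔx → Δx = (39.5² − 70.3²)/(2·-3.8) = 445 m

Phase 3 (accelerating): v₀ = 39.5 m/s, a = 7.4 m/s².
v = v₀ + at → t = (69 − 39.5) / 7.4 = 3.99 s
v² = v₀² + 2aΔx → Δx = (69² − 39.5²)/(2·7.4) = 216 m

Phase 4 (decelerating): v₀ = 69.0 m/s, a = -7.2 m/s².
v = v₀ + at → t = (0 − 69.0) / -7.2 = 9.58 s
v² = v₀² + 2aΔx → Δx = (0² − 69.0²)/(2·-7.2) = 331 m
Total time = 7.16 + 8.10 + 3.99 + 9.58 = 28.8 s

28.8 s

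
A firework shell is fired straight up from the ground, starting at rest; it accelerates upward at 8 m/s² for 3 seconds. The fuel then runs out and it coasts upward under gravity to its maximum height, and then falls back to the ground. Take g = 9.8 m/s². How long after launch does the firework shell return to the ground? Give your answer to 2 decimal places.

Phase 1 (powered ascent): v₀ = 0 m/s, a = 8 m/s².
v = v₀ + at = 0 + (8)(3) = 24.0 m/s
Δx = v₀t + ½at² = 0·3 + 0.5·8·3² = 36.0 m

Phase 2 (coasting upward): v₀ = 24.0 m/s, a = -9.8 m/s².
v = v₀ + at → t = (0 − 24.0) / -9.8 = 2.45 s
v² = v₀² + 2aΔx → Δx = (0² − 24.0²)/(2·-9.8) = 29.4 m

Phase 3 (free fall): v₀ = 0 m/s, a = -9.8 m/s².
Falls 65.4 m from rest: t = √(2·65.4/9.8) = 3.65 s; v = g·t = 35.8 m/s.
Total time = 3.00 + 2.45 + 3.65 = 9.10 s

9.10 s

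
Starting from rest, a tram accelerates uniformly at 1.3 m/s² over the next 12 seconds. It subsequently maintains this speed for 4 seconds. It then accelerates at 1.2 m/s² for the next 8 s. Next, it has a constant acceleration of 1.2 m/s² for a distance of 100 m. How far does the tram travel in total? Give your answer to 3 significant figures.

419 m

Phase 1 (accelerating): v₀ = 0 m/s, a = 1.3 m/s².
v = v₀ + at = 0 + (1.3)(12) = 15.6 m/s
Δx = v₀t + ½at² = 0·12 + 0.5·1.3·12² = 93.6 m

Phase 2 (constant speed): v₀ = 15.6 m/s, a = 0 m/s².
v = v₀ + at = 15.6 + (0)(4) = 15.6 m/s
Δx = v₀t + ½at² = 15.6·4 + 0.5·0·4² = 62.4 m

Phase 3 (accelerating): v₀ = 15.6 m/s, a = 1.2 m/s².
v = v₀ + at = 15.6 + (1.2)(8) = 25.2 m/s
Δx = v₀t + ½at² = 15.6·8 + 0.5·1.2·8² = 163 m

Phase 4 (accelerating): v₀ = 25.2 m/s, a = 1.2 m/s².
v² = v₀² + 2aΔx = 25.2² + 2·1.2·100 = 875 → v = 29.6 m/s
t = (v − v₀)/a = (29.6 − 25.2)/1.2 = 3.65 s
Total distance = 93.6 + 62.4 + 163 + 100 = 419 m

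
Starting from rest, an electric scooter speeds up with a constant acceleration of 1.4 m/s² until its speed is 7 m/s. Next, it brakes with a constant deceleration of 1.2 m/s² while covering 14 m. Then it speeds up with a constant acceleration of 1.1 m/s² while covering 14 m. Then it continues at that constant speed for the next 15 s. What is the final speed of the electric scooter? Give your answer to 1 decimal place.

Phase 1 (accelerating): v₀ = 0 m/s, a = 1.4 m/s².
v = v₀ + at → t = (7 − 0) / 1.4 = 5.00 s
v² = v₀² + 2aΔx → Δx = (7² − 0²)/(2·1.4) = 17.5 m

Phase 2 (decelerating): v₀ = 7.00 m/s, a = -1.2 m/s².
v² = v₀² + 2aΔx = 7.00² + 2·-1.2·14 = 15.4 → v = 3.92 m/s
t = (v − v₀)/a = (3.92 − 7.00)/-1.2 = 2.56 s

Phase 3 (accelerating): v₀ = 3.92 m/s, a = 1.1 m/s².
v² = v₀² + 2aΔx = 3.92² + 2·1.1·14 = 46.2 → v = 6.80 m/s
t = (v − v₀)/a = (6.80 − 3.92)/1.1 = 2.61 s

Phase 4 (constant speed): v₀ = 6.80 m/s, a = 0 m/s².
v = v₀ + at = 6.80 + (0)(15) = 6.80 m/s
Δx = v₀t + ½at² = 6.80·15 + 0.5·0·15² = 102 m
Final speed = 6.80 m/s

6.8 m/s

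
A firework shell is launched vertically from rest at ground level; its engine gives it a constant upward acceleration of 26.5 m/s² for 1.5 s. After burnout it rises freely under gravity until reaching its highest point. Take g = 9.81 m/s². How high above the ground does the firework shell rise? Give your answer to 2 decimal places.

Phase 1 (powered ascent): v₀ = 0 m/s, a = 26.5 m/s².
v = v₀ + at = 0 + (26.5)(1.5) = 39.8 m/s
Δx = v₀t + ½at² = 0·1.5 + 0.5·26.5·1.5² = 29.8 m

Phase 2 (coasting upward): v₀ = 39.8 m/s, a = -9.81 m/s².
v = v₀ + at → t = (0 − 39.8) / -9.81 = 4.05 s
v² = v₀² + 2aΔx → Δx = (0² − 39.8²)/(2·-9.81) = 80.5 m
Maximum height = 29.8 + 80.5 = 110 m

110.35 m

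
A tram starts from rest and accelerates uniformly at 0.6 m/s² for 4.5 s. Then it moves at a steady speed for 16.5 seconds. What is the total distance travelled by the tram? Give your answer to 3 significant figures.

50.6 m

Phase 1 (accelerating): v₀ = 0 m/s, a = 0.6 m/s².
v = v₀ + at = 0 + (0.6)(4.5) = 2.70 m/s
Δx = v₀t + ½at² = 0·4.5 + 0.5·0.6·4.5² = 6.07 m

Phase 2 (constant speed): v₀ = 2.70 m/s, a = 0 m/s².
v = v₀ + at = 2.70 + (0)(16.5) = 2.70 m/s
Δx = v₀t + ½at² = 2.70·16.5 + 0.5·0·16.5² = 44.5 m
Total distance = 6.07 + 44.5 = 50.6 m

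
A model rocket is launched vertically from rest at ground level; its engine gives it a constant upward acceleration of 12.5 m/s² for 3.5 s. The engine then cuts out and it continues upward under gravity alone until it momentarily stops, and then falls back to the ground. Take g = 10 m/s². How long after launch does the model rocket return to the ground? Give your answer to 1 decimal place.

13.7 s

Phase 1 (powered ascent): v₀ = 0 m/s, a = 12.5 m/s².
v = v₀ + at = 0 + (12.5)(3.5) = 43.8 m/s
Δx = v₀t + ½at² = 0·3.5 + 0.5·12.5·3.5² = 76.6 m

Phase 2 (coasting upward): v₀ = 43.8 m/s, a = -10 m/s².
v = v₀ + at → t = (0 − 43.8) / -10 = 4.38 s
v² = v₀² + 2aΔx → Δx = (0² − 43.8²)/(2·-10) = 95.7 m

Phase 3 (free fall): v₀ = 0 m/s, a = -10 m/s².
Falls 172 m from rest: t = √(2·172/10) = 5.87 s; v = g·t = 58.7 m/s.
Total time = 3.50 + 4.38 + 5.87 = 13.7 s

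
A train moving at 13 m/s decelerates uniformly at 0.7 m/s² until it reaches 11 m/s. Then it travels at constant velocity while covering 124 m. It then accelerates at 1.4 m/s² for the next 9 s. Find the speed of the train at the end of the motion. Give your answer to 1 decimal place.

23.6 m/s

Phase 1 (decelerating): v₀ = 13.0 m/s, a = -0.7 m/s².
v = v₀ + at → t = (11 − 13.0) / -0.7 = 2.86 s
v² = v₀² + 2aΔx → Δx = (11² − 13.0²)/(2·-0.7) = 34.3 m

Phase 2 (constant speed): v₀ = 11.0 m/s, a = 0 m/s².
Constant speed: t = d/v = 124/11.0 = 11.3 s

Phase 3 (accelerating): v₀ = 11.0 m/s, a = 1.4 m/s².
v = v₀ + at = 11.0 + (1.4)(9) = 23.6 m/s
Δx = v₀t + ½at² = 11.0·9 + 0.5·1.4·9² = 156 m
Final speed = 23.6 m/s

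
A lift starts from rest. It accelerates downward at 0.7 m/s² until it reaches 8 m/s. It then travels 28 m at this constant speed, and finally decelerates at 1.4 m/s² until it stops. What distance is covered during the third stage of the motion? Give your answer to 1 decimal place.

22.9 m

Phase 1 (accelerating): v₀ = 0 m/s, a = 0.7 m/s².
v = v₀ + at → t = (8 − 0) / 0.7 = 11.4 s
v² = v₀² + 2aΔx → Δx = (8² − 0²)/(2·0.7) = 45.7 m

Phase 2 (constant speed): v₀ = 8.00 m/s, a = 0 m/s².
Constant speed: t = d/v = 28/8.00 = 3.50 s

Phase 3 (decelerating): v₀ = 8.00 m/s, a = -1.4 m/s².
v = v₀ + at → t = (0 − 8.00) / -1.4 = 5.71 s
v² = v₀² + 2aΔx → Δx = (0² − 8.00²)/(2·-1.4) = 22.9 m
Distance in phase 3 = 22.9 m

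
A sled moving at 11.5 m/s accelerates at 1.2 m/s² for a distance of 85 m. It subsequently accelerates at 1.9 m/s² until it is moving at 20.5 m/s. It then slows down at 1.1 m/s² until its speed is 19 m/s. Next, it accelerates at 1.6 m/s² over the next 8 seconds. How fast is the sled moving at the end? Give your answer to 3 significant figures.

31.8 m/s

Phase 1 (accelerating): v₀ = 11.5 m/s, a = 1.2 m/s².
v² = v₀² + 2aΔx = 11.5² + 2·1.2·85 = 336 → v = 18.3 m/s
t = (v − v₀)/a = (18.3 − 11.5)/1.2 = 5.70 s

Phase 2 (accelerating): v₀ = 18.3 m/s, a = 1.9 m/s².
v = v₀ + at → t = (20.5 − 18.3) / 1.9 = 1.14 s
v² = v₀² + 2aΔx → Δx = (20.5² − 18.3²)/(2·1.9) = 22.1 m

Phase 3 (decelerating): v₀ = 20.5 m/s, a = -1.1 m/s².
v = v₀ + at → t = (19 − 20.5) / -1.1 = 1.36 s
v² = v₀² + 2aΔx → Δx = (19² − 20.5²)/(2·-1.1) = 26.9 m

Phase 4 (accelerating): v₀ = 19.0 m/s, a = 1.6 m/s².
v = v₀ + at = 19.0 + (1.6)(8) = 31.8 m/s
Δx = v₀t + ½at² = 19.0·8 + 0.5·1.6·8² = 203 m
Final speed = 31.8 m/s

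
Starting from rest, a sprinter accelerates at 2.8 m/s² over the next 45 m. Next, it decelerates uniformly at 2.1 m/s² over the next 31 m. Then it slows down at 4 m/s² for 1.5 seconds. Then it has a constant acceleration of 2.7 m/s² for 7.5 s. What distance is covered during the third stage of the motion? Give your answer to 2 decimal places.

Phase 1 (accelerating): v₀ = 0 m/s, a = 2.8 m/s².
v² = v₀² + 2aΔx = 0² + 2·2.8·45 = 252 → v = 15.9 m/s
t = (v − v₀)/a = (15.9 − 0)/2.8 = 5.67 s

Phase 2 (decelerating): v₀ = 15.9 m/s, a = -2.1 m/s².
v² = v₀² + 2aΔx = 15.9² + 2·-2.1·31 = 122 → v = 11.0 m/s
t = (v − v₀)/a = (11.0 − 15.9)/-2.1 = 2.30 s

Phase 3 (decelerating): v₀ = 11.0 m/s, a = -4 m/s².
v = v₀ + at = 11.0 + (-4)(1.5) = 5.04 m/s
Δx = v₀t + ½at² = 11.0·1.5 + 0.5·-4·1.5² = 12.1 m
Distance in phase 3 = 12.1 m

12.05 m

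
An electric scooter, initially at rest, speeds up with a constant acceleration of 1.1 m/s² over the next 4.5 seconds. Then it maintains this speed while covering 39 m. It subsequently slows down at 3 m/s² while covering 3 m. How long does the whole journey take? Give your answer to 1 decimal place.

Phase 1 (accelerating): v₀ = 0 m/s, a = 1.1 m/s².
v = v₀ + at = 0 + (1.1)(4.5) = 4.95 m/s
Δx = v₀t + ½at² = 0·4.5 + 0.5·1.1·4.5² = 11.1 m

Phase 2 (constant speed): v₀ = 4.95 m/s, a = 0 m/s².
Constant speed: t = d/v = 39/4.95 = 7.88 s

Phase 3 (decelerating): v₀ = 4.95 m/s, a = -3 m/s².
v² = v₀² + 2aΔx = 4.95² + 2·-3·3 = 6.50 → v = 2.55 m/s
t = (v − v₀)/a = (2.55 − 4.95)/-3 = 0.800 s
Total time = 4.50 + 7.88 + 0.800 = 13.2 s

13.2 s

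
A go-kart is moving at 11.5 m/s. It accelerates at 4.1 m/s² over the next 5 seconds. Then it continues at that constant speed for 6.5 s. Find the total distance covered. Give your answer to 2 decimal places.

316.75 m

Phase 1 (accelerating): v₀ = 11.5 m/s, a = 4.1 m/s².
v = v₀ + at = 11.5 + (4.1)(5) = 32.0 m/s
Δx = v₀t + ½at² = 11.5·5 + 0.5·4.1·5² = 109 m

Phase 2 (constant speed): v₀ = 32.0 m/s, a = 0 m/s².
v = v₀ + at = 32.0 + (0)(6.5) = 32.0 m/s
Δx = v₀t + ½at² = 32.0·6.5 + 0.5·0·6.5² = 208 m
Total distance = 109 + 208 = 317 m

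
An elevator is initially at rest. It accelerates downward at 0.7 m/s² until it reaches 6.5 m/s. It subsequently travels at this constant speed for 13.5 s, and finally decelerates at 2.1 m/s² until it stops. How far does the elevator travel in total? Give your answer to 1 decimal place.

128.0 m

Phase 1 (accelerating): v₀ = 0 m/s, a = 0.7 m/s².
v = v₀ + at → t = (6.5 − 0) / 0.7 = 9.29 s
v² = v₀² + 2aΔx → Δx = (6.5² − 0²)/(2·0.7) = 30.2 m

Phase 2 (constant speed): v₀ = 6.50 m/s, a = 0 m/s².
v = v₀ + at = 6.50 + (0)(13.5) = 6.50 m/s
Δx = v₀t + ½at² = 6.50·13.5 + 0.5·0·13.5² = 87.8 m

Phase 3 (decelerating): v₀ = 6.50 m/s, a = -2.1 m/s².
v = v₀ + at → t = (0 − 6.50) / -2.1 = 3.10 s
v² = v₀² + 2aΔx → Δx = (0² − 6.50²)/(2·-2.1) = 10.1 m
Total distance = 30.2 + 87.8 + 10.1 = 128 m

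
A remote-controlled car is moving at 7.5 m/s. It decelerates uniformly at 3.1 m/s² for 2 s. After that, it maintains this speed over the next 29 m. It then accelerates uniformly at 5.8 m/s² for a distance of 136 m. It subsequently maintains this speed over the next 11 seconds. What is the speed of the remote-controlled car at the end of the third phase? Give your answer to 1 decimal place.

Phase 1 (decelerating): v₀ = 7.50 m/s, a = -3.1 m/s².
v = v₀ + at = 7.50 + (-3.1)(2) = 1.30 m/s
Δx = v₀t + ½at² = 7.50·2 + 0.5·-3.1·2² = 8.80 m

Phase 2 (constant speed): v₀ = 1.30 m/s, a = 0 m/s².
Constant speed: t = d/v = 29/1.30 = 22.3 s

Phase 3 (accelerating): v₀ = 1.30 m/s, a = 5.8 m/s².
v² = v₀² + 2aΔx = 1.30² + 2·5.8·136 = 1580 → v = 39.7 m/s
t = (v − v₀)/a = (39.7 − 1.30)/5.8 = 6.63 s
Speed at end of phase 3 = 39.7 m/s

39.7 m/s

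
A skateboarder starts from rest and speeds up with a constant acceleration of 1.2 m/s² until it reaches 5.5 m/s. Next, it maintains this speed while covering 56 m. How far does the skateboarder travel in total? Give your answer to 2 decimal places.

Phase 1 (accelerating): v₀ = 0 m/s, a = 1.2 m/s².
v = v₀ + at → t = (5.5 − 0) / 1.2 = 4.58 s
v² = v₀² + 2aΔx → Δx = (5.5² − 0²)/(2·1.2) = 12.6 m

Phase 2 (constant speed): v₀ = 5.50 m/s, a = 0 m/s².
Constant speed: t = d/v = 56/5.50 = 10.2 s
Total distance = 12.6 + 56.0 = 68.6 m

68.60 m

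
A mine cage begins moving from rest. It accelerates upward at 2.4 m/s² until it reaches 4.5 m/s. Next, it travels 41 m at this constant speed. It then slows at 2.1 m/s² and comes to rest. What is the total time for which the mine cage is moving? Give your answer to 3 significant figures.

13.1 s

Phase 1 (accelerating): v₀ = 0 m/s, a = 2.4 m/s².
v = v₀ + at → t = (4.5 − 0) / 2.4 = 1.88 s
v² = v₀² + 2aΔx → Δx = (4.5² − 0²)/(2·2.4) = 4.22 m

Phase 2 (constant speed): v₀ = 4.50 m/s, a = 0 m/s².
Constant speed: t = d/v = 41/4.50 = 9.11 s

Phase 3 (decelerating): v₀ = 4.50 m/s, a = -2.1 m/s².
v = v₀ + at → t = (0 − 4.50) / -2.1 = 2.14 s
v² = v₀² + 2aΔx → Δx = (0² − 4.50²)/(2·-2.1) = 4.82 m
Total time = 1.88 + 9.11 + 2.14 = 13.1 s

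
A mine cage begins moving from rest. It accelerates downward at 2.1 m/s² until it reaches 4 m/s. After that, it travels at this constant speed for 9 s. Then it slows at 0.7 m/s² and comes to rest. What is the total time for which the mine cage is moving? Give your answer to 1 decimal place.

Phase 1 (accelerating): v₀ = 0 m/s, a = 2.1 m/s².
v = v₀ + at → t = (4 − 0) / 2.1 = 1.90 s
v² = v₀² + 2aΔx → Δx = (4² − 0²)/(2·2.1) = 3.81 m

Phase 2 (constant speed): v₀ = 4.00 m/s, a = 0 m/s².
v = v₀ + at = 4.00 + (0)(9) = 4.00 m/s
Δx = v₀t + ½at² = 4.00·9 + 0.5·0·9² = 36.0 m

Phase 3 (decelerating): v₀ = 4.00 m/s, a = -0.7 m/s².
v = v₀ + at → t = (0 − 4.00) / -0.7 = 5.71 s
v² = v₀² + 2aΔx → Δx = (0² − 4.00²)/(2·-0.7) = 11.4 m
Total time = 1.90 + 9.00 + 5.71 = 16.6 s

16.6 s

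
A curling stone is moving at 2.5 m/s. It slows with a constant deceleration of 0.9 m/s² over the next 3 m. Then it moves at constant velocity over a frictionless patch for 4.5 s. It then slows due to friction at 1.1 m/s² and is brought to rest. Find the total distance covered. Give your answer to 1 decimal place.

7.5 m

Phase 1 (decelerating): v₀ = 2.50 m/s, a = -0.9 m/s².
v² = v₀² + 2aΔx = 2.50² + 2·-0.9·3 = 0.850 → v = 0.922 m/s
t = (v − v₀)/a = (0.922 − 2.50)/-0.9 = 1.75 s

Phase 2 (constant speed): v₀ = 0.922 m/s, a = 0 m/s².
v = v₀ + at = 0.922 + (0)(4.5) = 0.922 m/s
Δx = v₀t + ½at² = 0.922·4.5 + 0.5·0·4.5² = 4.15 m

Phase 3 (decelerating): v₀ = 0.922 m/s, a = -1.1 m/s².
v = v₀ + at → t = (0 − 0.922) / -1.1 = 0.838 s
v² = v₀² + 2aΔx → Δx = (0² − 0.922²)/(2·-1.1) = 0.386 m
Total distance = 3.00 + 4.15 + 0.386 = 7.54 m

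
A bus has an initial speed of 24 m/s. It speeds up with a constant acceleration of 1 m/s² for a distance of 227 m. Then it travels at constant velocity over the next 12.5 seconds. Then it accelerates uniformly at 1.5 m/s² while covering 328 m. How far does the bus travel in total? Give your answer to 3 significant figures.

956 m

Phase 1 (accelerating): v₀ = 24.0 m/s, a = 1 m/s².
v² = v₀² + 2aΔx = 24.0² + 2·1·227 = 1030 → v = 32.1 m/s
t = (v − v₀)/a = (32.1 − 24.0)/1 = 8.09 s

Phase 2 (constant speed): v₀ = 32.1 m/s, a = 0 m/s².
v = v₀ + at = 32.1 + (0)(12.5) = 32.1 m/s
Δx = v₀t + ½at² = 32.1·12.5 + 0.5·0·12.5² = 401 m

Phase 3 (accelerating): v₀ = 32.1 m/s, a = 1.5 m/s².
v² = v₀² + 2aΔx = 32.1² + 2·1.5·328 = 2010 → v = 44.9 m/s
t = (v − v₀)/a = (44.9 − 32.1)/1.5 = 8.52 s
Total distance = 227 + 401 + 328 = 956 m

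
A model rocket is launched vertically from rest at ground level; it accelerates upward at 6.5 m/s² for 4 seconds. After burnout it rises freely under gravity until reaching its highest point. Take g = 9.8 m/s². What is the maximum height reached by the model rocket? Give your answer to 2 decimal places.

86.49 m

Phase 1 (powered ascent): v₀ = 0 m/s, a = 6.5 m/s².
v = v₀ + at = 0 + (6.5)(4) = 26.0 m/s
Δx = v₀t + ½at² = 0·4 + 0.5·6.5·4² = 52.0 m

Phase 2 (coasting upward): v₀ = 26.0 m/s, a = -9.8 m/s².
v = v₀ + at → t = (0 − 26.0) / -9.8 = 2.65 s
v² = v₀² + 2aΔx → Δx = (0² − 26.0²)/(2·-9.8) = 34.5 m
Maximum height = 52.0 + 34.5 = 86.5 m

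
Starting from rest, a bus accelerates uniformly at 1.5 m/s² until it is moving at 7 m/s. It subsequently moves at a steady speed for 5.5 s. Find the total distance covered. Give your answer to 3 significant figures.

54.8 m

Phase 1 (accelerating): v₀ = 0 m/s, a = 1.5 m/s².
v = v₀ + at → t = (7 − 0) / 1.5 = 4.67 s
v² = v₀² + 2aΔx → Δx = (7² − 0²)/(2·1.5) = 16.3 m

Phase 2 (constant speed): v₀ = 7.00 m/s, a = 0 m/s².
v = v₀ + at = 7.00 + (0)(5.5) = 7.00 m/s
Δx = v₀t + ½at² = 7.00·5.5 + 0.5·0·5.5² = 38.5 m
Total distance = 16.3 + 38.5 = 54.8 m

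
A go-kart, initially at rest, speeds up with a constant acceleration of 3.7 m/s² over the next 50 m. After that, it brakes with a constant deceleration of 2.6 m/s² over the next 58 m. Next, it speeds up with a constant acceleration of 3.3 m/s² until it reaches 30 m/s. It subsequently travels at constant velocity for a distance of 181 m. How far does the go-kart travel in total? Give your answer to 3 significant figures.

415 m

Phase 1 (accelerating): v₀ = 0 m/s, a = 3.7 m/s².
v² = v₀² + 2aΔx = 0² + 2·3.7·50 = 370 → v = 19.2 m/s
t = (v − v₀)/a = (19.2 − 0)/3.7 = 5.20 s

Phase 2 (decelerating): v₀ = 19.2 m/s, a = -2.6 m/s².
v² = v₀² + 2aΔx = 19.2² + 2·-2.6·58 = 68.4 → v = 8.27 m/s
t = (v − v₀)/a = (8.27 − 19.2)/-2.6 = 4.22 s

Phase 3 (accelerating): v₀ = 8.27 m/s, a = 3.3 m/s².
v = v₀ + at → t = (30 − 8.27) / 3.3 = 6.58 s
v² = v₀² + 2aΔx → Δx = (30² − 8.27²)/(2·3.3) = 126 m

Phase 4 (constant speed): v₀ = 30.0 m/s, a = 0 m/s².
Constant speed: t = d/v = 181/30.0 = 6.03 s
Total distance = 50.0 + 58.0 + 126 + 181 = 415 m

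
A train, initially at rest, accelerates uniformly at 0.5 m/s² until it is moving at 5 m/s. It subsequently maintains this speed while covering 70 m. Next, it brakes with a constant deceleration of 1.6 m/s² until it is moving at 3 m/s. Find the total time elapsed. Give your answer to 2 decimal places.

25.25 s

Phase 1 (accelerating): v₀ = 0 m/s, a = 0.5 m/s².
v = v₀ + at → t = (5 − 0) / 0.5 = 10.0 s
v² = v₀² + 2aΔx → Δx = (5² − 0²)/(2·0.5) = 25.0 m

Phase 2 (constant speed): v₀ = 5.00 m/s, a = 0 m/s².
Constant speed: t = d/v = 70/5.00 = 14.0 s

Phase 3 (decelerating): v₀ = 5.00 m/s, a = -1.6 m/s².
v = v₀ + at → t = (3 − 5.00) / -1.6 = 1.25 s
v² = v₀² + 2aΔx → Δx = (3² − 5.00²)/(2·-1.6) = 5.00 m
Total time = 10.0 + 14.0 + 1.25 = 25.2 s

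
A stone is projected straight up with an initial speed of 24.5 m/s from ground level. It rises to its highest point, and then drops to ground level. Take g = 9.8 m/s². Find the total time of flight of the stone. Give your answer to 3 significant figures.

Phase 1 (rising): v₀ = 24.5 m/s, a = -9.8 m/s².
v = v₀ + at → t = (0 − 24.5) / -9.8 = 2.50 s
v² = v₀² + 2aΔx → Δx = (0² − 24.5²)/(2·-9.8) = 30.6 m

Phase 2 (falling): v₀ = 0 m/s, a = -9.8 m/s².
Falls 30.6 m from rest: t = √(2·30.6/9.8) = 2.50 s; v = g·t = 24.5 m/s.
Total time = 2.50 + 2.50 = 5.00 s

5.00 s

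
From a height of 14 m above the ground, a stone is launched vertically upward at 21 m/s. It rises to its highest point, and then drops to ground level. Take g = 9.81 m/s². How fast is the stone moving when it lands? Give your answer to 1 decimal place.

26.8 m/s

Phase 1 (rising): v₀ = 21.0 m/s, a = -9.81 m/s².
v = v₀ + at → t = (0 − 21.0) / -9.81 = 2.14 s
v² = v₀² + 2aΔx → Δx = (0² − 21.0²)/(2·-9.81) = 22.5 m

Phase 2 (falling): v₀ = 0 m/s, a = -9.81 m/s².
Falls 36.5 m from rest: t = √(2·36.5/9.81) = 2.73 s; v = g·t = 26.8 m/s.
Final speed = 26.8 m/s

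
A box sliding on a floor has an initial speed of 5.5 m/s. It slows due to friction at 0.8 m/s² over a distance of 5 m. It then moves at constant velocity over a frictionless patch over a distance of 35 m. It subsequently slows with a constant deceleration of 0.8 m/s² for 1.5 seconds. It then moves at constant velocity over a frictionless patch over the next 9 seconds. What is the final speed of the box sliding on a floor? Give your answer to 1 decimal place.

3.5 m/s

Phase 1 (decelerating): v₀ = 5.50 m/s, a = -0.8 m/s².
v² = v₀² + 2aΔx = 5.50² + 2·-0.8·5 = 22.2 → v = 4.72 m/s
t = (v − v₀)/a = (4.72 − 5.50)/-0.8 = 0.979 s

Phase 2 (constant speed): v₀ = 4.72 m/s, a = 0 m/s².
Constant speed: t = d/v = 35/4.72 = 7.42 s

Phase 3 (decelerating): v₀ = 4.72 m/s, a = -0.8 m/s².
v = v₀ + at = 4.72 + (-0.8)(1.5) = 3.52 m/s
Δx = v₀t + ½at² = 4.72·1.5 + 0.5·-0.8·1.5² = 6.18 m

Phase 4 (constant speed): v₀ = 3.52 m/s, a = 0 m/s².
v = v₀ + at = 3.52 + (0)(9) = 3.52 m/s
Δx = v₀t + ½at² = 3.52·9 + 0.5·0·9² = 31.7 m
Final speed = 3.52 m/s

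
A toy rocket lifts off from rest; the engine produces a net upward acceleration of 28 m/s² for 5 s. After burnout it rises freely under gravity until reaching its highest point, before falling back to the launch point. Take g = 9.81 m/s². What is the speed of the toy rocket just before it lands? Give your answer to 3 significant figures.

Phase 1 (powered ascent): v₀ = 0 m/s, a = 28 m/s².
v = v₀ + at = 0 + (28)(5) = 140 m/s
Δx = v₀t + ½at² = 0·5 + 0.5·28·5² = 350 m

Phase 2 (coasting upward): v₀ = 140 m/s, a = -9.81 m/s².
v = v₀ + at → t = (0 − 140) / -9.81 = 14.3 s
v² = v₀² + 2aΔx → Δx = (0² − 140²)/(2·-9.81) = 999 m

Phase 3 (free fall): v₀ = 0 m/s, a = -9.81 m/s².
Falls 1350 m from rest: t = √(2·1350/9.81) = 16.6 s; v = g·t = 163 m/s.
Impact speed = 163 m/s

163 m/s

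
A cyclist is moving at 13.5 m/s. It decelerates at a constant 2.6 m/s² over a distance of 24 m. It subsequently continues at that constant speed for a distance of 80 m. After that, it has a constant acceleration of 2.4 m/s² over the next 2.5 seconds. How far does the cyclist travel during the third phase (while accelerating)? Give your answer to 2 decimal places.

Phase 1 (decelerating): v₀ = 13.5 m/s, a = -2.6 m/s².
v² = v₀² + 2aΔx = 13.5² + 2·-2.6·24 = 57.4 → v = 7.58 m/s
t = (v − v₀)/a = (7.58 − 13.5)/-2.6 = 2.28 s

Phase 2 (constant speed): v₀ = 7.58 m/s, a = 0 m/s².
Constant speed: t = d/v = 80/7.58 = 10.6 s

Phase 3 (accelerating): v₀ = 7.58 m/s, a = 2.4 m/s².
v = v₀ + at = 7.58 + (2.4)(2.5) = 13.6 m/s
Δx = v₀t + ½at² = 7.58·2.5 + 0.5·2.4·2.5² = 26.4 m
Distance in phase 3 = 26.4 m

26.45 m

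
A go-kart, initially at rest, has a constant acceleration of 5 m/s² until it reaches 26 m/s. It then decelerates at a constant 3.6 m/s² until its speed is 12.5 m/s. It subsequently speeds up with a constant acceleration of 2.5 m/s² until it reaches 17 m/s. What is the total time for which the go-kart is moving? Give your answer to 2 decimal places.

10.75 s

Phase 1 (accelerating): v₀ = 0 m/s, a = 5 m/s².
v = v₀ + at → t = (26 − 0) / 5 = 5.20 s
v² = v₀² + 2aΔx → Δx = (26² − 0²)/(2·5) = 67.6 m

Phase 2 (decelerating): v₀ = 26.0 m/s, a = -3.6 m/s².
v = v₀ + at → t = (12.5 − 26.0) / -3.6 = 3.75 s
v² = v₀² + 2aΔx → Δx = (12.5² − 26.0²)/(2·-3.6) = 72.2 m

Phase 3 (accelerating): v₀ = 12.5 m/s, a = 2.5 m/s².
v = v₀ + at → t = (17 − 12.5) / 2.5 = 1.80 s
v² = v₀² + 2aΔx → Δx = (17² − 12.5²)/(2·2.5) = 26.6 m
Total time = 5.20 + 3.75 + 1.80 = 10.8 s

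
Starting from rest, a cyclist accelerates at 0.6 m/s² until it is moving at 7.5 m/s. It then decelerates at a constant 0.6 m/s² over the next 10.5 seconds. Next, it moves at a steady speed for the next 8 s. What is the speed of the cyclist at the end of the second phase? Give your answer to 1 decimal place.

Phase 1 (accelerating): v₀ = 0 m/s, a = 0.6 m/s².
v = v₀ + at → t = (7.5 − 0) / 0.6 = 12.5 s
v² = v₀² + 2aΔx → Δx = (7.5² − 0²)/(2·0.6) = 46.9 m

Phase 2 (decelerating): v₀ = 7.50 m/s, a = -0.6 m/s².
v = v₀ + at = 7.50 + (-0.6)(10.5) = 1.20 m/s
Δx = v₀t + ½at² = 7.50·10.5 + 0.5·-0.6·10.5² = 45.7 m
Speed at end of phase 2 = 1.20 m/s

1.2 m/s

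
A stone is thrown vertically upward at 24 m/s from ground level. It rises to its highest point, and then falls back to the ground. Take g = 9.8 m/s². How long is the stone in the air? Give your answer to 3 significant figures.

4.90 s

Phase 1 (rising): v₀ = 24.0 m/s, a = -9.8 m/s².
v = v₀ + at → t = (0 − 24.0) / -9.8 = 2.45 s
v² = v₀² + 2aΔx → Δx = (0² − 24.0²)/(2·-9.8) = 29.4 m

Phase 2 (falling): v₀ = 0 m/s, a = -9.8 m/s².
Falls 29.4 m from rest: t = √(2·29.4/9.8) = 2.45 s; v = g·t = 24.0 m/s.
Total time = 2.45 + 2.45 = 4.90 s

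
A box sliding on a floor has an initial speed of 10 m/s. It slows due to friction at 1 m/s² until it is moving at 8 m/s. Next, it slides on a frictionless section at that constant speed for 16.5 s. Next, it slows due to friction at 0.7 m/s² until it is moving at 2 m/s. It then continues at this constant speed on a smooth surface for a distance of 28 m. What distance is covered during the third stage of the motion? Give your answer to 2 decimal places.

42.86 m

Phase 1 (decelerating): v₀ = 10.0 m/s, a = -1 m/s².
v = v₀ + at → t = (8 − 10.0) / -1 = 2.00 s
v² = v₀² + 2aΔx → Δx = (8² − 10.0²)/(2·-1) = 18.0 m

Phase 2 (constant speed): v₀ = 8.00 m/s, a = 0 m/s².
v = v₀ + at = 8.00 + (0)(16.5) = 8.00 m/s
Δx = v₀t + ½at² = 8.00·16.5 + 0.5·0·16.5² = 132 m

Phase 3 (decelerating): v₀ = 8.00 m/s, a = -0.7 m/s².
v = v₀ + at → t = (2 − 8.00) / -0.7 = 8.57 s
v² = v₀² + 2aΔx → Δx = (2² − 8.00²)/(2·-0.7) = 42.9 m
Distance in phase 3 = 42.9 m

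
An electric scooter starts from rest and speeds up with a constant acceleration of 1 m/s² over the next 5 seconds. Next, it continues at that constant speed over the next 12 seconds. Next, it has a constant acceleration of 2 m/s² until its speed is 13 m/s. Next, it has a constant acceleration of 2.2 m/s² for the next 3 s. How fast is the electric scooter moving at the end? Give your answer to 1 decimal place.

Phase 1 (accelerating): v₀ = 0 m/s, a = 1 m/s².
v = v₀ + at = 0 + (1)(5) = 5.00 m/s
Δx = v₀t + ½at² = 0·5 + 0.5·1·5² = 12.5 m

Phase 2 (constant speed): v₀ = 5.00 m/s, a = 0 m/s².
v = v₀ + at = 5.00 + (0)(12) = 5.00 m/s
Δx = v₀t + ½at² = 5.00·12 + 0.5·0·12² = 60.0 m

Phase 3 (accelerating): v₀ = 5.00 m/s, a = 2 m/s².
v = v₀ + at → t = (13 − 5.00) / 2 = 4.00 s
v² = v₀² + 2aΔx → Δx = (13² − 5.00²)/(2·2) = 36.0 m

Phase 4 (accelerating): v₀ = 13.0 m/s, a = 2.2 m/s².
v = v₀ + at = 13.0 + (2.2)(3) = 19.6 m/s
Δx = v₀t + ½at² = 13.0·3 + 0.5·2.2·3² = 48.9 m
Final speed = 19.6 m/s

19.6 m/s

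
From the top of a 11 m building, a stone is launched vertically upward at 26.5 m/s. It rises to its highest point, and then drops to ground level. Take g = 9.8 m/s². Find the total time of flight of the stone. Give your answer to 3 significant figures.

Phase 1 (rising): v₀ = 26.5 m/s, a = -9.8 m/s².
v = v₀ + at → t = (0 − 26.5) / -9.8 = 2.70 s
v² = v₀² + 2aΔx → Δx = (0² − 26.5²)/(2·-9.8) = 35.8 m

Phase 2 (falling): v₀ = 0 m/s, a = -9.8 m/s².
Falls 46.8 m from rest: t = √(2·46.8/9.8) = 3.09 s; v = g·t = 30.3 m/s.
Total time = 2.70 + 3.09 = 5.80 s

5.80 s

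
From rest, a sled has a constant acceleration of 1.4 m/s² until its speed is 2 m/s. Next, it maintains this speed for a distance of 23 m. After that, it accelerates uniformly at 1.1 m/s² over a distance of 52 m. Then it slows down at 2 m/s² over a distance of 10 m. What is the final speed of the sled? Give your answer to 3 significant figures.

8.85 m/s

Phase 1 (accelerating): v₀ = 0 m/s, a = 1.4 m/s².
v = v₀ + at → t = (2 − 0) / 1.4 = 1.43 s
v² = v₀² + 2aΔx → Δx = (2² − 0²)/(2·1.4) = 1.43 m

Phase 2 (constant speed): v₀ = 2.00 m/s, a = 0 m/s².
Constant speed: t = d/v = 23/2.00 = 11.5 s

Phase 3 (accelerating): v₀ = 2.00 m/s, a = 1.1 m/s².
v² = v₀² + 2aΔx = 2.00² + 2·1.1·52 = 118 → v = 10.9 m/s
t = (v − v₀)/a = (10.9 − 2.00)/1.1 = 8.07 s

Phase 4 (decelerating): v₀ = 10.9 m/s, a = -2 m/s².
v² = v₀² + 2aΔx = 10.9² + 2·-2·10 = 78.4 → v = 8.85 m/s
t = (v − v₀)/a = (8.85 − 10.9)/-2 = 1.01 s
Final speed = 8.85 m/s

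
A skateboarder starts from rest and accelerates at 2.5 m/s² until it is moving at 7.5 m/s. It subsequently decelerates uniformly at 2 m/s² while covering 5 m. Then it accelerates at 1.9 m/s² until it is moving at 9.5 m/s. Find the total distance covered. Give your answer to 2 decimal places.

Phase 1 (accelerating): v₀ = 0 m/s, a = 2.5 m/s².
v = v₀ + at → t = (7.5 − 0) / 2.5 = 3.00 s
v² = v₀² + 2aΔx → Δx = (7.5² − 0²)/(2·2.5) = 11.2 m

Phase 2 (decelerating): v₀ = 7.50 m/s, a = -2 m/s².
v² = v₀² + 2aΔx = 7.50² + 2·-2·5 = 36.2 → v = 6.02 m/s
t = (v − v₀)/a = (6.02 − 7.50)/-2 = 0.740 s

Phase 3 (accelerating): v₀ = 6.02 m/s, a = 1.9 m/s².
v = v₀ + at → t = (9.5 − 6.02) / 1.9 = 1.83 s
v² = v₀² + 2aΔx → Δx = (9.5² − 6.02²)/(2·1.9) = 14.2 m
Total distance = 11.2 + 5.00 + 14.2 = 30.5 m

30.46 m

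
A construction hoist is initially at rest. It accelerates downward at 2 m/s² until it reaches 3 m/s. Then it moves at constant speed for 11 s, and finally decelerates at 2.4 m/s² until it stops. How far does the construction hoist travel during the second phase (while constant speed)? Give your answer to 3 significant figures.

Phase 1 (accelerating): v₀ = 0 m/s, a = 2 m/s².
v = v₀ + at → t = (3 − 0) / 2 = 1.50 s
v² = v₀² + 2aΔx → Δx = (3² − 0²)/(2·2) = 2.25 m

Phase 2 (constant speed): v₀ = 3.00 m/s, a = 0 m/s².
v = v₀ + at = 3.00 + (0)(11) = 3.00 m/s
Δx = v₀t + ½at² = 3.00·11 + 0.5·0·11² = 33.0 m
Distance in phase 2 = 33.0 m

33.0 m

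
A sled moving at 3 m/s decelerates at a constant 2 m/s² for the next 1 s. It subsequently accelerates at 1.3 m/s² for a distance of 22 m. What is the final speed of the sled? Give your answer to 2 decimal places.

Phase 1 (decelerating): v₀ = 3.00 m/s, a = -2 m/s².
v = v₀ + at = 3.00 + (-2)(1) = 1.00 m/s
Δx = v₀t + ½at² = 3.00·1 + 0.5·-2·1² = 2.00 m

Phase 2 (accelerating): v₀ = 1.00 m/s, a = 1.3 m/s².
v² = v₀² + 2aΔx = 1.00² + 2·1.3·22 = 58.2 → v = 7.63 m/s
t = (v − v₀)/a = (7.63 − 1.00)/1.3 = 5.10 s
Final speed = 7.63 m/s

7.63 m/s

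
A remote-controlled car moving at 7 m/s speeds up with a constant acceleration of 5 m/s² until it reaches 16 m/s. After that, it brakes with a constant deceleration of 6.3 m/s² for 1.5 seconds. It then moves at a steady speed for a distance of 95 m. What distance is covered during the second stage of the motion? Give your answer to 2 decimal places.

16.91 m

Phase 1 (accelerating): v₀ = 7.00 m/s, a = 5 m/s².
v = v₀ + at → t = (16 − 7.00) / 5 = 1.80 s
v² = v₀² + 2aΔx → Δx = (16² − 7.00²)/(2·5) = 20.7 m

Phase 2 (decelerating): v₀ = 16.0 m/s, a = -6.3 m/s².
v = v₀ + at = 16.0 + (-6.3)(1.5) = 6.55 m/s
Δx = v₀t + ½at² = 16.0·1.5 + 0.5·-6.3·1.5² = 16.9 m
Distance in phase 2 = 16.9 m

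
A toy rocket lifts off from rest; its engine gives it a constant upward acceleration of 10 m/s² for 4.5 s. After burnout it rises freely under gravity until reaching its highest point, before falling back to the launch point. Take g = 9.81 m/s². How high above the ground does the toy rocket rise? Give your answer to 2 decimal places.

204.46 m

Phase 1 (powered ascent): v₀ = 0 m/s, a = 10 m/s².
v = v₀ + at = 0 + (10)(4.5) = 45.0 m/s
Δx = v₀t + ½at² = 0·4.5 + 0.5·10·4.5² = 101 m

Phase 2 (coasting upward): v₀ = 45.0 m/s, a = -9.81 m/s².
v = v₀ + at → t = (0 − 45.0) / -9.81 = 4.59 s
v² = v₀² + 2aΔx → Δx = (0² − 45.0²)/(2·-9.81) = 103 m
Maximum height = 101 + 103 = 204 m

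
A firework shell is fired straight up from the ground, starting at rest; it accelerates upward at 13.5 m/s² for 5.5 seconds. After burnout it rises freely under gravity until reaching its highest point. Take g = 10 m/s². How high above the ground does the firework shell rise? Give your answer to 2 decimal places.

Phase 1 (powered ascent): v₀ = 0 m/s, a = 13.5 m/s².
v = v₀ + at = 0 + (13.5)(5.5) = 74.2 m/s
Δx = v₀t + ½at² = 0·5.5 + 0.5·13.5·5.5² = 204 m

Phase 2 (coasting upward): v₀ = 74.2 m/s, a = -10 m/s².
v = v₀ + at → t = (0 − 74.2) / -10 = 7.42 s
v² = v₀² + 2aΔx → Δx = (0² − 74.2²)/(2·-10) = 276 m
Maximum height = 204 + 276 = 480 m

479.84 m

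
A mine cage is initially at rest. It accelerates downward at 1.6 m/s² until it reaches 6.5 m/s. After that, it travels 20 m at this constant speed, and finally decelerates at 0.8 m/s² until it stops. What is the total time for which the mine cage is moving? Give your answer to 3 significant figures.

15.3 s

Phase 1 (accelerating): v₀ = 0 m/s, a = 1.6 m/s².
v = v₀ + at → t = (6.5 − 0) / 1.6 = 4.06 s
v² = v₀² + 2aΔx → Δx = (6.5² − 0²)/(2·1.6) = 13.2 m

Phase 2 (constant speed): v₀ = 6.50 m/s, a = 0 m/s².
Constant speed: t = d/v = 20/6.50 = 3.08 s

Phase 3 (decelerating): v₀ = 6.50 m/s, a = -0.8 m/s².
v = v₀ + at → t = (0 − 6.50) / -0.8 = 8.12 s
v² = v₀² + 2aΔx → Δx = (0² − 6.50²)/(2·-0.8) = 26.4 m
Total time = 4.06 + 3.08 + 8.12 = 15.3 s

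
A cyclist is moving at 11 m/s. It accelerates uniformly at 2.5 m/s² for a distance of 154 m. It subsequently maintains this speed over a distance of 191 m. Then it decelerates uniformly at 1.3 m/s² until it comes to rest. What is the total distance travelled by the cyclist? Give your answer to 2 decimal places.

687.69 m

Phase 1 (accelerating): v₀ = 11.0 m/s, a = 2.5 m/s².
v² = v₀² + 2aΔx = 11.0² + 2·2.5·154 = 891 → v = 29.8 m/s
t = (v − v₀)/a = (29.8 − 11.0)/2.5 = 7.54 s

Phase 2 (constant speed): v₀ = 29.8 m/s, a = 0 m/s².
Constant speed: t = d/v = 191/29.8 = 6.40 s

Phase 3 (decelerating): v₀ = 29.8 m/s, a = -1.3 m/s².
v = v₀ + at → t = (0 − 29.8) / -1.3 = 23.0 s
v² = v₀² + 2aΔx → Δx = (0² − 29.8²)/(2·-1.3) = 343 m
Total distance = 154 + 191 + 343 = 688 m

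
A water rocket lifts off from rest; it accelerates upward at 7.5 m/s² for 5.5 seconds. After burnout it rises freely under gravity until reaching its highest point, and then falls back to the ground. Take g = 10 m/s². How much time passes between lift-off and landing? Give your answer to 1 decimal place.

15.9 s

Phase 1 (powered ascent): v₀ = 0 m/s, a = 7.5 m/s².
v = v₀ + at = 0 + (7.5)(5.5) = 41.2 m/s
Δx = v₀t + ½at² = 0·5.5 + 0.5·7.5·5.5² = 113 m

Phase 2 (coasting upward): v₀ = 41.2 m/s, a = -10 m/s².
v = v₀ + at → t = (0 − 41.2) / -10 = 4.12 s
v² = v₀² + 2aΔx → Δx = (0² − 41.2²)/(2·-10) = 85.1 m

Phase 3 (free fall): v₀ = 0 m/s, a = -10 m/s².
Falls 199 m from rest: t = √(2·199/10) = 6.30 s; v = g·t = 63.0 m/s.
Total time = 5.50 + 4.12 + 6.30 = 15.9 s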